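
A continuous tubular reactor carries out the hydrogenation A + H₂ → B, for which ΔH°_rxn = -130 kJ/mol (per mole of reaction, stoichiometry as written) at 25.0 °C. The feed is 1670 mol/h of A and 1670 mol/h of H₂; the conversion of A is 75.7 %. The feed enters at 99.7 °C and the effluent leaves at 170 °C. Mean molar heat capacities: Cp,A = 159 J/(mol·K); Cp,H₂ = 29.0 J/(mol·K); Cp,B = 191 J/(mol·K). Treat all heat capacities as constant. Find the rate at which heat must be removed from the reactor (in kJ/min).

Extent of reaction ξ = 0.757 × 1670 = 1264.2 mol/h
Reaction term: ξ·ΔH°_rxn = 1264.2 × -130 = -164340 kJ/h
Sensible, feed 99.7→25 °C: -23453 kJ/h
Outlet flows (mol/h): A 405.81, H₂ 405.81, B 1264.2
Sensible, products 25→170 °C: 46074 kJ/h
Q = ΔH = -141720 kJ/h = -39.368 kW
Heat removed = 2362.1 kJ/min

Q_out = 2360 kJ/min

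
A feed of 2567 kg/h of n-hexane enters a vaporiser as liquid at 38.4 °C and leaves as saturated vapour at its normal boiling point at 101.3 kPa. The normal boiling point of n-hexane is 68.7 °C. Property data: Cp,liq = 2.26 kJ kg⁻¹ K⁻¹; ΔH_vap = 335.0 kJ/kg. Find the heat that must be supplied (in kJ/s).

Q = 288 kJ/s

liquid 38.4→68.7 °C: 68.478 kJ/kg
vaporisation at 68.7 °C: 335 kJ/kg
Δh = 68.478 + 335 = 403.48 kJ/kg
Q = ṁ·Δh = 2567 kg/h × 403.48 kJ/kg = 1.0357e+06 kJ/h
|Q| = 287.7 kW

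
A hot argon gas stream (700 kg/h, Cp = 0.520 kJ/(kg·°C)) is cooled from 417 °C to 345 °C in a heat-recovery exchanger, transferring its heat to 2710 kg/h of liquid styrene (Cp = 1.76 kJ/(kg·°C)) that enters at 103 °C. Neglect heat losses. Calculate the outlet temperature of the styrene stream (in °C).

T_c,out = 108 °C

Heat released by hot stream: Q = 700 × 0.520 × (417 − 345) = 26208 kJ/h
Energy balance on cold side (adiabatic exchanger): Q = ṁ_c·Cp_c·(T_c,out − T_c,in)
T_c,out = 103 + 26208/(2710 × 1.76) = 108.49 °C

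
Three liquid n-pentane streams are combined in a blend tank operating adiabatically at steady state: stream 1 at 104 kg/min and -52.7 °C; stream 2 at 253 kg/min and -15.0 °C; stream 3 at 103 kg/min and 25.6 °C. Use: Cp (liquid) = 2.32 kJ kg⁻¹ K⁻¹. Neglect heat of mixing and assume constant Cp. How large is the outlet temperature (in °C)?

T_out = -14.4 °C

No heat crosses the boundary, so H_out = H_in.
T_out = Σ ṁᵢCp,ᵢTᵢ / Σ ṁᵢCp,ᵢ
      = -15402 / 1067.2 = -14.433 °C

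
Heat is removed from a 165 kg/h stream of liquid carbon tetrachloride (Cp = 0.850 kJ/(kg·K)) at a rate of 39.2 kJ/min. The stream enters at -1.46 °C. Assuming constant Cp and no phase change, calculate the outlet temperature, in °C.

Q = 39.2 kJ/min = 2352 kJ/h
ΔT = Q/(ṁ·Cp) = 2352/(165×0.850) = 16.77 K
T_out = -1.46 − 16.77 = -18.23 °C

T_out = -18.2 °C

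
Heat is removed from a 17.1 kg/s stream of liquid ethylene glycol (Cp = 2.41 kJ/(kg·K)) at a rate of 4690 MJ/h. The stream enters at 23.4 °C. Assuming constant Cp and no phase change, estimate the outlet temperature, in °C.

Q = 4690 MJ/h = 1302.8 kJ/s
ΔT = Q/(ṁ·Cp) = 1302.8/(17.1×2.41) = 31.612 K
T_out = 23.4 − 31.612 = -8.2124 °C

T_out = -8.21 °C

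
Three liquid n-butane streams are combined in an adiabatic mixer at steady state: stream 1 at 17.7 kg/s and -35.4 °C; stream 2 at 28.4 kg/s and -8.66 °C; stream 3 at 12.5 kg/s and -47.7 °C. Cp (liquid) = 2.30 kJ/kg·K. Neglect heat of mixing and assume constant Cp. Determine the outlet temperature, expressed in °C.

T_out = -25.1 °C

Energy balance with Q = 0: Σ ṁᵢCp,ᵢ(T_out − Tᵢ) = 0
Σ ṁᵢCp,ᵢTᵢ = 17.7×2.30×-35.4 + 28.4×2.30×-8.66 + 12.5×2.30×-47.7 = -3378.2
Σ ṁᵢCp,ᵢ = 17.7×2.30 + 28.4×2.30 + 12.5×2.30 = 134.78
T_out = -3378.2 / 134.78 = -25.064 °C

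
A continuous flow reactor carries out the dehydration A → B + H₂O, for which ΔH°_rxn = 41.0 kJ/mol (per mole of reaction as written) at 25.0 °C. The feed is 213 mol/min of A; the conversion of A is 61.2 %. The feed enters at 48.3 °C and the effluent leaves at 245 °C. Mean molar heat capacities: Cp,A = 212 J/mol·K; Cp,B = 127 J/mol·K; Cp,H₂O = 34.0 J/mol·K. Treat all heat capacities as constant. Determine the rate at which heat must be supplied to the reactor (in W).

Q_in = 213000 W

Extent of reaction ξ = 0.612 × 213 = 130.36 mol/min
Reaction term: ξ·ΔH°_rxn = 130.36 × 41.0 = 5344.6 kJ/min
Sensible, feed 48.3→25 °C: -1052.1 kJ/min
Outlet flows (mol/min): A 82.644, B 130.36, H₂O 130.36
Sensible, products 25→245 °C: 8471.7 kJ/min
Q = ΔH = 12764 kJ/min = 212.74 kW
Heat supplied = 212740 W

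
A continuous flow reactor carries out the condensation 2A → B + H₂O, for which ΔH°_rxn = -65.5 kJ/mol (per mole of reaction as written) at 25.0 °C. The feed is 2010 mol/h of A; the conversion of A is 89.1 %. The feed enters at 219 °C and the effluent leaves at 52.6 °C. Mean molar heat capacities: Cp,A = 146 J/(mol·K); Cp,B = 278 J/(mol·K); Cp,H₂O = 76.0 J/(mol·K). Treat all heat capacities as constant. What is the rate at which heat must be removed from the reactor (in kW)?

Q_out = 29.4 kW

Extent of reaction ξ = 0.891 × 2010 / 2 = 895.46 mol/h
Reaction term: ξ·ΔH°_rxn = 895.46 × -65.5 = -58652 kJ/h
Sensible, feed 219→25 °C: -56931 kJ/h
Outlet flows (mol/h): A 219.09, B 895.46, H₂O 895.46
Sensible, products 25→52.6 °C: 9631.8 kJ/h
Q = ΔH = -105950 kJ/h = -29.431 kW
Heat removed = 29.431 kW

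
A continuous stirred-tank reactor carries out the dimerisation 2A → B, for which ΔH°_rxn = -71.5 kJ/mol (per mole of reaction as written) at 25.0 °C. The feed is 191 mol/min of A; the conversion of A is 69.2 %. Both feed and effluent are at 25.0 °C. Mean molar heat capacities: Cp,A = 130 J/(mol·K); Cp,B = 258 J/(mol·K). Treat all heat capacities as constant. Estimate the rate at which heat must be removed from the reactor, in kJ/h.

Q_out = 284000 kJ/h

Extent of reaction ξ = 0.692 × 191 / 2 = 66.086 mol/min
Reaction term: ξ·ΔH°_rxn = 66.086 × -71.5 = -4725.1 kJ/min
Q = ΔH = -4725.1 kJ/min = -78.752 kW
Heat removed = 283510 kJ/h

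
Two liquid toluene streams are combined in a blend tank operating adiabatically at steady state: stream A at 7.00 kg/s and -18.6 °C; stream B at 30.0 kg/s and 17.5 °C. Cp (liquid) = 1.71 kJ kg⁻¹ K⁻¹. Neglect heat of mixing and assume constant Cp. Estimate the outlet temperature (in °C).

No heat crosses the boundary, so H_out = H_in.
Σ ṁᵢCp,ᵢTᵢ = 7.00×1.71×-18.6 + 30.0×1.71×17.5 = 675.11
Σ ṁᵢCp,ᵢ = 7.00×1.71 + 30.0×1.71 = 63.27
T_out = 675.11 / 63.27 = 10.67 °C

T_out = 10.7 °C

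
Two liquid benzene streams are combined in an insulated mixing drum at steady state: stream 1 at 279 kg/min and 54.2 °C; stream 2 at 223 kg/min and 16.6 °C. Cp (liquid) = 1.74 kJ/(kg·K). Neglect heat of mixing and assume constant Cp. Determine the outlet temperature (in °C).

Adiabatic, steady state ⇒ Σ ṁᵢCp,ᵢ(T_out − Tᵢ) = 0
T_out = Σ ṁᵢCp,ᵢTᵢ / Σ ṁᵢCp,ᵢ
      = 32753 / 873.48 = 37.497 °C

T_out = 37.5 °C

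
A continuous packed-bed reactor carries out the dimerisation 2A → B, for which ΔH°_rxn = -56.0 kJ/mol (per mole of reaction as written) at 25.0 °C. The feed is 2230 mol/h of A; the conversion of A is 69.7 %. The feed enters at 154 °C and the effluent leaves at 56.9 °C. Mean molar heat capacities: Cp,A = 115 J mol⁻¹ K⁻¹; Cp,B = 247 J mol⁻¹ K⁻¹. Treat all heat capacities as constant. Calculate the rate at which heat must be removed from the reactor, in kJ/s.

Q_out = 18.9 kJ/s

Extent of reaction ξ = 0.697 × 2230 / 2 = 777.15 mol/h
Reaction term: ξ·ΔH°_rxn = 777.15 × -56.0 = -43521 kJ/h
Sensible, feed 154→25 °C: -33082 kJ/h
Outlet flows (mol/h): A 675.69, B 777.15
Sensible, products 25→56.9 °C: 8602.2 kJ/h
Q = ΔH = -68001 kJ/h = -18.889 kW
Heat removed = 18.889 kJ/s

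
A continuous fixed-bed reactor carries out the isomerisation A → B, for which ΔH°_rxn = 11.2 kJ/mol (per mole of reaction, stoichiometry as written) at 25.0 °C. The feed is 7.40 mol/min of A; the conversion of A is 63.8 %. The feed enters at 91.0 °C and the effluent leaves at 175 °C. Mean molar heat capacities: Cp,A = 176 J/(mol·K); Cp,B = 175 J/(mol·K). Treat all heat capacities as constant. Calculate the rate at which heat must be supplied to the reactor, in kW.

Extent of reaction ξ = 0.638 × 7.40 = 4.7212 mol/min
Reaction term: ξ·ΔH°_rxn = 4.7212 × 11.2 = 52.877 kJ/min
Sensible, feed 91.0→25 °C: -85.958 kJ/min
Outlet flows (mol/min): A 2.6788, B 4.7212
Sensible, products 25→175 °C: 194.65 kJ/min
Q = ΔH = 161.57 kJ/min = 2.6928 kW
Heat supplied = 2.6928 kW

Q_in = 2.69 kW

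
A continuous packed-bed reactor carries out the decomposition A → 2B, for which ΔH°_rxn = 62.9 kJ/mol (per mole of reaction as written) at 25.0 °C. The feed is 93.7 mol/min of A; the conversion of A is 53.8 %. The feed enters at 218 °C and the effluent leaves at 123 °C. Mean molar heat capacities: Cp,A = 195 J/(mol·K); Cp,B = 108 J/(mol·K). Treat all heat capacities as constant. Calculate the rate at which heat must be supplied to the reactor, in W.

Extent of reaction ξ = 0.538 × 93.7 = 50.411 mol/min
Reaction term: ξ·ΔH°_rxn = 50.411 × 62.9 = 3170.8 kJ/min
Sensible, feed 218→25 °C: -3526.4 kJ/min
Outlet flows (mol/min): A 43.289, B 100.82
Sensible, products 25→123 °C: 1894.4 kJ/min
Q = ΔH = 1538.8 kJ/min = 25.646 kW
Heat supplied = 25646 W

Q_in = 25600 W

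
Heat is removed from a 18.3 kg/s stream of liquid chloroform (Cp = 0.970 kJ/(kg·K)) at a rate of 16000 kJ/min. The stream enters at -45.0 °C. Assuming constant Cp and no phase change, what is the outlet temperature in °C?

Q = 16000 kJ/min = 266.67 kJ/s
ΔT = Q/(ṁ·Cp) = 266.67/(18.3×0.970) = 15.023 K
T_out = -45.0 − 15.023 = -60.023 °C

T_out = -60.0 °C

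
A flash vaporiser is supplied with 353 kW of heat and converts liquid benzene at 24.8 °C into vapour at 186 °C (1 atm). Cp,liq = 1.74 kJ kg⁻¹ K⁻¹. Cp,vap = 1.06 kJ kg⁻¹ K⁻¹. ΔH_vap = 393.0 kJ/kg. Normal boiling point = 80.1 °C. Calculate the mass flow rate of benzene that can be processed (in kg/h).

ṁ = 2110 kg/h

Δh = 1.74×(80.1−24.8) + 393.0 + 1.06×(186−80.1) = 601.48 kJ/kg
Q = 353 kW = 353 kJ/s = 1.2708e+06 kJ/h
ṁ = Q/Δh = 1.2708e+06 / 601.48 = 2112.8 kg/h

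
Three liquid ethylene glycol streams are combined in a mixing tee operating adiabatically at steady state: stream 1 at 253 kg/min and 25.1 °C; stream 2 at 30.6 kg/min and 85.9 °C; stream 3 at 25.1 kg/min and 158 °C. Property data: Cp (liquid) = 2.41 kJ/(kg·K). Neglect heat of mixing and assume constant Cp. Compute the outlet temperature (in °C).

Energy balance with Q = 0: Σ ṁᵢCp,ᵢ(T_out − Tᵢ) = 0
T_out = Σ ṁᵢCp,ᵢTᵢ / Σ ṁᵢCp,ᵢ
      = 31197 / 743.97 = 41.933 °C

T_out = 41.9 °C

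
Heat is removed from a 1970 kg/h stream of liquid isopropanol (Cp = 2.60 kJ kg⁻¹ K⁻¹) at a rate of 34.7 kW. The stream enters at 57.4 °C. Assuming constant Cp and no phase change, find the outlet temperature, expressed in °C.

Q = 34.7 kW = 124920 kJ/h
ΔT = Q/(ṁ·Cp) = 124920/(1970×2.60) = 24.389 K
T_out = 57.4 − 24.389 = 33.011 °C

T_out = 33.0 °C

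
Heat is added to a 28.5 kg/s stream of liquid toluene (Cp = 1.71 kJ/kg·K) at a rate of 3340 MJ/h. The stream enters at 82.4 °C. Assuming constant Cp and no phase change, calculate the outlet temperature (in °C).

T_out = 101 °C

Q = 3340 MJ/h = 927.78 kJ/s
ΔT = Q/(ṁ·Cp) = 927.78/(28.5×1.71) = 19.037 K
T_out = 82.4 + 19.037 = 101.44 °C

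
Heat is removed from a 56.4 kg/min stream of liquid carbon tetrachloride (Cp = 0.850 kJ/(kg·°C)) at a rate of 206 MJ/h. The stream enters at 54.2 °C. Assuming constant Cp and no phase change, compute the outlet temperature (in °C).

T_out = -17.4 °C

Q = 206 MJ/h = 3433.3 kJ/min
ΔT = Q/(ṁ·Cp) = 3433.3/(56.4×0.850) = 71.617 K
T_out = 54.2 − 71.617 = -17.417 °C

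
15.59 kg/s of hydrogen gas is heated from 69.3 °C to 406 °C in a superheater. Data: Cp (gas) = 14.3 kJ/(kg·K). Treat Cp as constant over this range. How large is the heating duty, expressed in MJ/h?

Q = ṁ·Cp·ΔT = 15.59 × 14.3 × (406 − 69.3) = 75063 kJ/s
Heating duty = 270230 MJ/h

Q = 270000 MJ/h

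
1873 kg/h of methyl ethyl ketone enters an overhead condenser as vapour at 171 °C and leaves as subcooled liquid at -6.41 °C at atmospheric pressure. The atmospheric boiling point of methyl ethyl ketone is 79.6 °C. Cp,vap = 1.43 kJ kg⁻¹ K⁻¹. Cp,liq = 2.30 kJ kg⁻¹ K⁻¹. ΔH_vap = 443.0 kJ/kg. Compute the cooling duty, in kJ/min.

vapour 171→79.6 °C: -130.7 kJ/kg
condensation at 79.6 °C: -443 kJ/kg
liquid 79.6→-6.41 °C: -197.82 kJ/kg
Δh = -130.7 + -443 + -197.82 = -771.52 kJ/kg
Q = ṁ·Δh = 1873 kg/h × -771.52 kJ/kg = -1.4451e+06 kJ/h
|Q| = 401.41 kW = 24084 kJ/min

Q_c = 24100 kJ/min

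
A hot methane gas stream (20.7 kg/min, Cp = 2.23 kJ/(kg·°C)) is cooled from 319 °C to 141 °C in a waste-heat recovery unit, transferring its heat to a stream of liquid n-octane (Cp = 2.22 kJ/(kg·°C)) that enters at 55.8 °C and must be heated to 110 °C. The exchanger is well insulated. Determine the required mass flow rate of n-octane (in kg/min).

Heat released by hot stream: Q = 20.7 × 2.23 × (319 − 141) = 8216.7 kJ/min
Energy balance on cold side (adiabatic exchanger): Q = ṁ_c·Cp_c·(T_c,out − T_c,in)
ṁ_c = 8216.7 / [2.22 × (110 − 55.8)] = 68.288 kg/min

ṁ_c = 68.3 kg/min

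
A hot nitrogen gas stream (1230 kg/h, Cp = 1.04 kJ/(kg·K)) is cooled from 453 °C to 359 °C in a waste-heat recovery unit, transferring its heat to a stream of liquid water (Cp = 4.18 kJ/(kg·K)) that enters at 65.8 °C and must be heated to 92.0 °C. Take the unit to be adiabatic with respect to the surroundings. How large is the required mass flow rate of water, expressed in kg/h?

Heat released by hot stream: Q = 1230 × 1.04 × (453 − 359) = 120240 kJ/h
Energy balance on cold side (adiabatic exchanger): Q = ṁ_c·Cp_c·(T_c,out − T_c,in)
ṁ_c = 120240 / [4.18 × (92.0 − 65.8)] = 1098 kg/h

ṁ_c = 1100 kg/h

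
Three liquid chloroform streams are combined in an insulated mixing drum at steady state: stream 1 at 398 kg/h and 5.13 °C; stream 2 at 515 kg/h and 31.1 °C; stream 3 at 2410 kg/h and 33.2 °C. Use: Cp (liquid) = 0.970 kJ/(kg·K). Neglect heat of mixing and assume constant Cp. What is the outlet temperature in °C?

Energy balance with Q = 0: Σ ṁᵢCp,ᵢ(T_out − Tᵢ) = 0
Σ ṁᵢCp,ᵢTᵢ = 398×0.970×5.13 + 515×0.970×31.1 + 2410×0.970×33.2 = 95128
Σ ṁᵢCp,ᵢ = 398×0.970 + 515×0.970 + 2410×0.970 = 3223.3
T_out = 95128 / 3223.3 = 29.513 °C

T_out = 29.5 °C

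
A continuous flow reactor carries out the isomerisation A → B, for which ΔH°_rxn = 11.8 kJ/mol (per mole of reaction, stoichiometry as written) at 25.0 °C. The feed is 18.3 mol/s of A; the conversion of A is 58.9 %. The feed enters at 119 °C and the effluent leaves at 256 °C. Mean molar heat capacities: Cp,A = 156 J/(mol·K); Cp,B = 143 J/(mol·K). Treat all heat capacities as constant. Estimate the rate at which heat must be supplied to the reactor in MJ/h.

Q_in = 1750 MJ/h

Extent of reaction ξ = 0.589 × 18.3 = 10.779 mol/s
Reaction term: ξ·ΔH°_rxn = 10.779 × 11.8 = 127.19 kJ/s
Sensible, feed 119→25 °C: -268.35 kJ/s
Outlet flows (mol/s): A 7.5213, B 10.779
Sensible, products 25→256 °C: 627.09 kJ/s
Q = ΔH = 485.93 kJ/s = 485.93 kW
Heat supplied = 1749.3 MJ/h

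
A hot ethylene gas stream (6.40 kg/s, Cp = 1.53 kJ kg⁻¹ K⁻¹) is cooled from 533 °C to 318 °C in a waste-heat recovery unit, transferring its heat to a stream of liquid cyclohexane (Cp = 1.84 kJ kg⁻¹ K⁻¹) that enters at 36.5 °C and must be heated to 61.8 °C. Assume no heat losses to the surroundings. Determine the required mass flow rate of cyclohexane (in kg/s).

Heat released by hot stream: Q = 6.40 × 1.53 × (533 − 318) = 2105.3 kJ/s
Energy balance on cold side (adiabatic exchanger): Q = ṁ_c·Cp_c·(T_c,out − T_c,in)
ṁ_c = 2105.3 / [1.84 × (61.8 − 36.5)] = 45.224 kg/s

ṁ_c = 45.2 kg/s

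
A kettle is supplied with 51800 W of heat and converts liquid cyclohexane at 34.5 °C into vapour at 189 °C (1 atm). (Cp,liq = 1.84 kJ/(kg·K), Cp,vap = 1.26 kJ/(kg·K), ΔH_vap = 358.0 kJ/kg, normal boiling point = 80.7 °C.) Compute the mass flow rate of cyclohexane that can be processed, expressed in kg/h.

Δh = 1.84×(80.7−34.5) + 358.0 + 1.26×(189−80.7) = 579.47 kJ/kg
Q = 51800 W = 51.8 kJ/s = 186480 kJ/h
ṁ = Q/Δh = 186480 / 579.47 = 321.81 kg/h

ṁ = 322 kg/h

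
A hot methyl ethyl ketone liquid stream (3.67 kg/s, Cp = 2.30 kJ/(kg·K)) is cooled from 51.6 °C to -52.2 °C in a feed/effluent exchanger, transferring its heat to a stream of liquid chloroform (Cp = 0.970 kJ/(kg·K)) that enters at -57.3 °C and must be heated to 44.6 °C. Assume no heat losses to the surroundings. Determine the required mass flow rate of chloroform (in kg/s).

Heat released by hot stream: Q = 3.67 × 2.30 × (51.6 − -52.2) = 876.18 kJ/s
Energy balance on cold side (adiabatic exchanger): Q = ṁ_c·Cp_c·(T_c,out − T_c,in)
ṁ_c = 876.18 / [0.970 × (44.6 − -57.3)] = 8.8643 kg/s

ṁ_c = 8.86 kg/s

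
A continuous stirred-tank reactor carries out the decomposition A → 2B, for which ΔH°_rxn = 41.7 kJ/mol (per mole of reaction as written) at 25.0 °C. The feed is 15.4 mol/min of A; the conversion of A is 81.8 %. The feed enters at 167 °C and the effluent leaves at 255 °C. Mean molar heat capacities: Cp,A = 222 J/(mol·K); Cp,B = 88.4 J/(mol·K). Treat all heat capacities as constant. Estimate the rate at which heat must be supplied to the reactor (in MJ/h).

Q_in = 41.7 MJ/h

Extent of reaction ξ = 0.818 × 15.4 = 12.597 mol/min
Reaction term: ξ·ΔH°_rxn = 12.597 × 41.7 = 525.3 kJ/min
Sensible, feed 167→25 °C: -485.47 kJ/min
Outlet flows (mol/min): A 2.8028, B 25.194
Sensible, products 25→255 °C: 655.36 kJ/min
Q = ΔH = 695.2 kJ/min = 11.587 kW
Heat supplied = 41.712 MJ/h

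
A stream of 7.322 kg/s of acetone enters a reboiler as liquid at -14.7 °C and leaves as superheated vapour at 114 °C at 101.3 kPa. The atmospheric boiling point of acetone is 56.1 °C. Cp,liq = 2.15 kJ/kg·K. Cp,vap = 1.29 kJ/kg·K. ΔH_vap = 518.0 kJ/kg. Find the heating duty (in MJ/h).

Q = 19600 MJ/h

liquid -14.7→56.1 °C: 152.22 kJ/kg
vaporisation at 56.1 °C: 518 kJ/kg
vapour 56.1→114 °C: 74.691 kJ/kg
Δh = 152.22 + 518 + 74.691 = 744.91 kJ/kg
Q = ṁ·Δh = 7.322 kg/s × 744.91 kJ/kg = 5454.2 kJ/s
|Q| = 5454.2 kW = 19635 MJ/h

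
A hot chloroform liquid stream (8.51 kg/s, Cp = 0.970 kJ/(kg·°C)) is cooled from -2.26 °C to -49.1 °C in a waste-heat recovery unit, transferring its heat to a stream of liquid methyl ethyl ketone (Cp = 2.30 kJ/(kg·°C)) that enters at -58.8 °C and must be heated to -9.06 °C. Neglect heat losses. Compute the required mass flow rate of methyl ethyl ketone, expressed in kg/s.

ṁ_c = 3.38 kg/s

Heat released by hot stream: Q = 8.51 × 0.970 × (-2.26 − -49.1) = 386.65 kJ/s
Energy balance on cold side (adiabatic exchanger): Q = ṁ_c·Cp_c·(T_c,out − T_c,in)
ṁ_c = 386.65 / [2.30 × (-9.06 − -58.8)] = 3.3797 kg/s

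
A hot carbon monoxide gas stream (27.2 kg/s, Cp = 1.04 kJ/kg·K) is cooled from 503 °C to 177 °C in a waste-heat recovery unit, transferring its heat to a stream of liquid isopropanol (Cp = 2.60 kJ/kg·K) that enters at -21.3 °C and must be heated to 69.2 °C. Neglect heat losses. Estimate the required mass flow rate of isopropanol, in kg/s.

ṁ_c = 39.2 kg/s

Heat released by hot stream: Q = 27.2 × 1.04 × (503 − 177) = 9221.9 kJ/s
Energy balance on cold side (adiabatic exchanger): Q = ṁ_c·Cp_c·(T_c,out − T_c,in)
ṁ_c = 9221.9 / [2.60 × (69.2 − -21.3)] = 39.192 kg/s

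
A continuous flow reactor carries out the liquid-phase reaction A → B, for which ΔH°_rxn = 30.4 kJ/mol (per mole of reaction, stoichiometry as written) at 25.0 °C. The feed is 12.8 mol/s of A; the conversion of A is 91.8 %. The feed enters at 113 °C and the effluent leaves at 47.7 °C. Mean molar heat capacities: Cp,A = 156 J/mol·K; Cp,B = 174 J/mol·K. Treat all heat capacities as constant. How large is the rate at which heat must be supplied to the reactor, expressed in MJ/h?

Extent of reaction ξ = 0.918 × 12.8 = 11.75 mol/s
Reaction term: ξ·ΔH°_rxn = 11.75 × 30.4 = 357.21 kJ/s
Sensible, feed 113→25 °C: -175.72 kJ/s
Outlet flows (mol/s): A 1.0496, B 11.75
Sensible, products 25→47.7 °C: 50.129 kJ/s
Q = ΔH = 231.62 kJ/s = 231.62 kW
Heat supplied = 833.84 MJ/h

Q_in = 834 MJ/h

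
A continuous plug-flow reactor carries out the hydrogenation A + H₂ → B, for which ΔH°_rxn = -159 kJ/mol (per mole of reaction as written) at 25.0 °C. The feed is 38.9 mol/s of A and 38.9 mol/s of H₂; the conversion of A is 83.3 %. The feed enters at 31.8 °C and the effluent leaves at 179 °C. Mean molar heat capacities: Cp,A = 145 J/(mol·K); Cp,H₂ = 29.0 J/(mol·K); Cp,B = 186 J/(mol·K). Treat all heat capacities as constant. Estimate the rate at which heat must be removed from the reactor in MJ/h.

Q_out = 14700 MJ/h

Extent of reaction ξ = 0.833 × 38.9 = 32.404 mol/s
Reaction term: ξ·ΔH°_rxn = 32.404 × -159 = -5152.2 kJ/s
Sensible, feed 31.8→25 °C: -46.026 kJ/s
Outlet flows (mol/s): A 6.4963, H₂ 6.4963, B 32.404
Sensible, products 25→179 °C: 1102.2 kJ/s
Q = ΔH = -4096 kJ/s = -4096 kW
Heat removed = 14745 MJ/h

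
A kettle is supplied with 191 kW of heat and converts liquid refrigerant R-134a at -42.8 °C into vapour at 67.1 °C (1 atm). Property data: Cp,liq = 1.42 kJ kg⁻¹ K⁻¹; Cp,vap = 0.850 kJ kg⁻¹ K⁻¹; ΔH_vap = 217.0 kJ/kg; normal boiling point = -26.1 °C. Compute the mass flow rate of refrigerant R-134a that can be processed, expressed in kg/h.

Δh = 1.42×(-26.1−-42.8) + 217.0 + 0.850×(67.1−-26.1) = 319.93 kJ/kg
Q = 191 kW = 191 kJ/s = 687600 kJ/h
ṁ = Q/Δh = 687600 / 319.93 = 2149.2 kg/h

ṁ = 2150 kg/h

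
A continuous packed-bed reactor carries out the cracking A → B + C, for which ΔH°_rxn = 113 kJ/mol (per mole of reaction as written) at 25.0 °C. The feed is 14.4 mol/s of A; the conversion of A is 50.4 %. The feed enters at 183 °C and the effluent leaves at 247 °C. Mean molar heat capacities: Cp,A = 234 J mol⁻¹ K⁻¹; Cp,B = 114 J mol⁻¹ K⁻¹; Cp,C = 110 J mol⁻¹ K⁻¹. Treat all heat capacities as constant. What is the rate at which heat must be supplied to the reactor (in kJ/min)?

Q_in = 61200 kJ/min

Extent of reaction ξ = 0.504 × 14.4 = 7.2576 mol/s
Reaction term: ξ·ΔH°_rxn = 7.2576 × 113 = 820.11 kJ/s
Sensible, feed 183→25 °C: -532.4 kJ/s
Outlet flows (mol/s): A 7.1424, B 7.2576, C 7.2576
Sensible, products 25→247 °C: 731.94 kJ/s
Q = ΔH = 1019.7 kJ/s = 1019.7 kW
Heat supplied = 61179 kJ/min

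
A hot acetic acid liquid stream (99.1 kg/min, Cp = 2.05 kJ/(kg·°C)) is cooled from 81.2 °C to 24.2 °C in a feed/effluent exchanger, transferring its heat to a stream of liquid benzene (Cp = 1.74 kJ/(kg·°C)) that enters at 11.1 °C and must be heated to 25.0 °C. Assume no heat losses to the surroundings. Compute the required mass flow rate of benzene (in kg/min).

Heat released by hot stream: Q = 99.1 × 2.05 × (81.2 − 24.2) = 11580 kJ/min
Energy balance on cold side (adiabatic exchanger): Q = ṁ_c·Cp_c·(T_c,out − T_c,in)
ṁ_c = 11580 / [1.74 × (25.0 − 11.1)] = 478.78 kg/min

ṁ_c = 479 kg/min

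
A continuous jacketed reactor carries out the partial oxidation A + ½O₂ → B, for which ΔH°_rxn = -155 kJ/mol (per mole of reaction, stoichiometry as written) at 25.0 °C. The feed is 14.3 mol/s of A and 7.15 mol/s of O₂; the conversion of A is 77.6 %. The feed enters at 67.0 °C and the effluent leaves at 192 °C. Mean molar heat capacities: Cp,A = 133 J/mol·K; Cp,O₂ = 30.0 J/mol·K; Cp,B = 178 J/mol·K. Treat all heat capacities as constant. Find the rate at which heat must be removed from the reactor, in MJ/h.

Q_out = 5040 MJ/h

Extent of reaction ξ = 0.776 × 14.3 = 11.097 mol/s
Reaction term: ξ·ΔH°_rxn = 11.097 × -155 = -1720 kJ/s
Sensible, feed 67.0→25 °C: -88.889 kJ/s
Outlet flows (mol/s): A 3.2032, O₂ 1.6016, B 11.097
Sensible, products 25→192 °C: 409.03 kJ/s
Q = ΔH = -1399.9 kJ/s = -1399.9 kW
Heat removed = 5039.5 MJ/h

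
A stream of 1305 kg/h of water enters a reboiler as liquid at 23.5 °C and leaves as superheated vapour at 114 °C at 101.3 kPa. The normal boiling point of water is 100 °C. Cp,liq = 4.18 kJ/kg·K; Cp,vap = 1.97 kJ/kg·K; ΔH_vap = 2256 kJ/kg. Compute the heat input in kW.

Q = 944 kW

liquid 23.5→100 °C: 319.77 kJ/kg
vaporisation at 100 °C: 2256 kJ/kg
vapour 100→114 °C: 27.58 kJ/kg
Δh = 319.77 + 2256 + 27.58 = 2603.3 kJ/kg
Q = ṁ·Δh = 1305 kg/h × 2603.3 kJ/kg = 3.3974e+06 kJ/h
|Q| = 943.71 kW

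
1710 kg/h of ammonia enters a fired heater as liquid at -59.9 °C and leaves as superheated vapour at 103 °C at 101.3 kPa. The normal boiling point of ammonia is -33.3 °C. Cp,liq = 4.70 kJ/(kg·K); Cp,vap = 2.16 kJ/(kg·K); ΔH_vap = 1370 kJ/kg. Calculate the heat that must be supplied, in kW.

Q = 850 kW

liquid -59.9→-33.3 °C: 125.02 kJ/kg
vaporisation at -33.3 °C: 1370 kJ/kg
vapour -33.3→103 °C: 294.41 kJ/kg
Δh = 125.02 + 1370 + 294.41 = 1789.4 kJ/kg
Q = ṁ·Δh = 1710 kg/h × 1789.4 kJ/kg = 3.0599e+06 kJ/h
|Q| = 849.98 kW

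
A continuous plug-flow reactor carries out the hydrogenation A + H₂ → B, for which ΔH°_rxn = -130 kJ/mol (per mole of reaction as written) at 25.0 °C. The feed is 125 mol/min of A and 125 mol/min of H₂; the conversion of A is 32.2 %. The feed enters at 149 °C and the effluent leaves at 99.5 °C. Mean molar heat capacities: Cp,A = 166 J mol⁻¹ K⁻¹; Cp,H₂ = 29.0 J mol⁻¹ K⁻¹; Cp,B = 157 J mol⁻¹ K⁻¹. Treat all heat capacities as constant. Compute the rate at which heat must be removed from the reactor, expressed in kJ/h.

Extent of reaction ξ = 0.322 × 125 = 40.25 mol/min
Reaction term: ξ·ΔH°_rxn = 40.25 × -130 = -5232.5 kJ/min
Sensible, feed 149→25 °C: -3022.5 kJ/min
Outlet flows (mol/min): A 84.75, H₂ 84.75, B 40.25
Sensible, products 25→99.5 °C: 1702 kJ/min
Q = ΔH = -6553 kJ/min = -109.22 kW
Heat removed = 393180 kJ/h

Q_out = 393000 kJ/h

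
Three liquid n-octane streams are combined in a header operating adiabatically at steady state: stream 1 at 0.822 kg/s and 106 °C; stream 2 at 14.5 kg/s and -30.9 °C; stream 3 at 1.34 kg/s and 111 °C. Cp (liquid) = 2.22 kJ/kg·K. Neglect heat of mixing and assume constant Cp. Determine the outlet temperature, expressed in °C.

No heat crosses the boundary, so H_out = H_in.
T_out = Σ ṁᵢCp,ᵢTᵢ / Σ ṁᵢCp,ᵢ
      = -471.04 / 36.99 = -12.734 °C

T_out = -12.7 °C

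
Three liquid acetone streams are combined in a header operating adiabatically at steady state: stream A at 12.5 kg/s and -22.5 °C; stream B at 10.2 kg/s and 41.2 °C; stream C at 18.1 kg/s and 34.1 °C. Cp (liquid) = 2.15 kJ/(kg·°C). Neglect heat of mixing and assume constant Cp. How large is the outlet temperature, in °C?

T_out = 18.5 °C

Adiabatic, steady state ⇒ Σ ṁᵢCp,ᵢ(T_out − Tᵢ) = 0
T_out = Σ ṁᵢCp,ᵢTᵢ / Σ ṁᵢCp,ᵢ
      = 1625.8 / 87.72 = 18.534 °C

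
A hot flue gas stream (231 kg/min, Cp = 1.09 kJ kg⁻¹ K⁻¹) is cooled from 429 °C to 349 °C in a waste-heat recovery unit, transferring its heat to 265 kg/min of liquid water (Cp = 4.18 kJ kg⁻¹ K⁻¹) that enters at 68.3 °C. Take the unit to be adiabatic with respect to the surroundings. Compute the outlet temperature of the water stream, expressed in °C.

T_c,out = 86.5 °C

Heat released by hot stream: Q = 231 × 1.09 × (429 − 349) = 20143 kJ/min
Energy balance on cold side (adiabatic exchanger): Q = ṁ_c·Cp_c·(T_c,out − T_c,in)
T_c,out = 68.3 + 20143/(265 × 4.18) = 86.485 °C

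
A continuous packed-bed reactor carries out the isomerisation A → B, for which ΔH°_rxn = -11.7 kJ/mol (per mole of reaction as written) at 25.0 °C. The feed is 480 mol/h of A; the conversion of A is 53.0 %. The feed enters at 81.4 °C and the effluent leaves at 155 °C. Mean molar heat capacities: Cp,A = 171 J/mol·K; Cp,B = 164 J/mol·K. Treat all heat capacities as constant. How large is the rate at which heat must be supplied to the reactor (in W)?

Extent of reaction ξ = 0.530 × 480 = 254.4 mol/h
Reaction term: ξ·ΔH°_rxn = 254.4 × -11.7 = -2976.5 kJ/h
Sensible, feed 81.4→25 °C: -4629.3 kJ/h
Outlet flows (mol/h): A 225.6, B 254.4
Sensible, products 25→155 °C: 10439 kJ/h
Q = ΔH = 2833.1 kJ/h = 0.78697 kW
Heat supplied = 786.97 W

Q_in = 787 W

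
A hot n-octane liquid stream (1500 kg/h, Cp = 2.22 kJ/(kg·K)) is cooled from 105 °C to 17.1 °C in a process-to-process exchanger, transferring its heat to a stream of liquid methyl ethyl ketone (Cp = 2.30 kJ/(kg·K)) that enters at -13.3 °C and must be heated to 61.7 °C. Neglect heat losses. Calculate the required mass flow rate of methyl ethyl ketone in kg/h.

Heat released by hot stream: Q = 1500 × 2.22 × (105 − 17.1) = 292710 kJ/h
Energy balance on cold side (adiabatic exchanger): Q = ṁ_c·Cp_c·(T_c,out − T_c,in)
ṁ_c = 292710 / [2.30 × (61.7 − -13.3)] = 1696.9 kg/h

ṁ_c = 1700 kg/h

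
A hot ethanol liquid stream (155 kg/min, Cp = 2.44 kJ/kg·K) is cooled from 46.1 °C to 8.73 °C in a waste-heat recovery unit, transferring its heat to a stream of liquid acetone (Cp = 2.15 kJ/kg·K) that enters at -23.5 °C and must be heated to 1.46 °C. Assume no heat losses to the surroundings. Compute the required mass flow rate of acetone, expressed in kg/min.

ṁ_c = 263 kg/min

Heat released by hot stream: Q = 155 × 2.44 × (46.1 − 8.73) = 14133 kJ/min
Energy balance on cold side (adiabatic exchanger): Q = ṁ_c·Cp_c·(T_c,out − T_c,in)
ṁ_c = 14133 / [2.15 × (1.46 − -23.5)] = 263.37 kg/min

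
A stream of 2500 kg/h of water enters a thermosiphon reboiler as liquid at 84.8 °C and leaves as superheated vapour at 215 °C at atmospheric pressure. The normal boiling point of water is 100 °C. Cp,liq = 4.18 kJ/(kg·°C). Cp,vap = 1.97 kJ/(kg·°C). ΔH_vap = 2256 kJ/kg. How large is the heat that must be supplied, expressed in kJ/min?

liquid 84.8→100 °C: 63.536 kJ/kg
vaporisation at 100 °C: 2256 kJ/kg
vapour 100→215 °C: 226.55 kJ/kg
Δh = 63.536 + 2256 + 226.55 = 2546.1 kJ/kg
Q = ṁ·Δh = 2500 kg/h × 2546.1 kJ/kg = 6.3652e+06 kJ/h
|Q| = 1768.1 kW = 106090 kJ/min

Q = 106000 kJ/min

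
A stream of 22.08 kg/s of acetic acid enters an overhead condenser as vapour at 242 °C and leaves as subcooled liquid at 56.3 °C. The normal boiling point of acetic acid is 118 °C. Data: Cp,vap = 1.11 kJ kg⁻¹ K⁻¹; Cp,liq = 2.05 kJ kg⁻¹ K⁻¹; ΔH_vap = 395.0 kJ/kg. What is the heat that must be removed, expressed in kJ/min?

vapour 242→118 °C: -137.64 kJ/kg
condensation at 118 °C: -395 kJ/kg
liquid 118→56.3 °C: -126.48 kJ/kg
Δh = -137.64 + -395 + -126.48 = -659.12 kJ/kg
Q = ṁ·Δh = 22.08 kg/s × -659.12 kJ/kg = -14553 kJ/s
|Q| = 14553 kW = 873210 kJ/min

Q_c = 873000 kJ/min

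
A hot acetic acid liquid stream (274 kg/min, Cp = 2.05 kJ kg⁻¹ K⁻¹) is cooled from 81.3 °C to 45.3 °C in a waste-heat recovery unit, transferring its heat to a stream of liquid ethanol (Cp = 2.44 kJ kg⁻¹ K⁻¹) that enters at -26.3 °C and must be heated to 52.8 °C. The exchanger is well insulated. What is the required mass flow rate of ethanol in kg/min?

ṁ_c = 105 kg/min

Heat released by hot stream: Q = 274 × 2.05 × (81.3 − 45.3) = 20221 kJ/min
Energy balance on cold side (adiabatic exchanger): Q = ṁ_c·Cp_c·(T_c,out − T_c,in)
ṁ_c = 20221 / [2.44 × (52.8 − -26.3)] = 104.77 kg/min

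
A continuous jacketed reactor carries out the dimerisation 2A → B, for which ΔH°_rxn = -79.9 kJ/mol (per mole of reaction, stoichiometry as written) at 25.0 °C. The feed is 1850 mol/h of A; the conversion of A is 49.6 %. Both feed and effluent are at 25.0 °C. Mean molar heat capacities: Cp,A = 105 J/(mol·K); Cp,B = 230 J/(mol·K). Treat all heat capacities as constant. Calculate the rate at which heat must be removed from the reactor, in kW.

Q_out = 10.2 kW

Extent of reaction ξ = 0.496 × 1850 / 2 = 458.8 mol/h
Reaction term: ξ·ΔH°_rxn = 458.8 × -79.9 = -36658 kJ/h
Q = ΔH = -36658 kJ/h = -10.183 kW
Heat removed = 10.183 kW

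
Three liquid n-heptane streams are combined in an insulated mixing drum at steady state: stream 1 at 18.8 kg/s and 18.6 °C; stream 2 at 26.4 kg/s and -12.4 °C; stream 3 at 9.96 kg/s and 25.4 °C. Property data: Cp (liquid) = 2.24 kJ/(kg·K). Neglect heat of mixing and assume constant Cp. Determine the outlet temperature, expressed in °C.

T_out = 4.99 °C

Adiabatic, steady state ⇒ Σ ṁᵢCp,ᵢ(T_out − Tᵢ) = 0
T_out = Σ ṁᵢCp,ᵢTᵢ / Σ ṁᵢCp,ᵢ
      = 616.68 / 123.56 = 4.991 °C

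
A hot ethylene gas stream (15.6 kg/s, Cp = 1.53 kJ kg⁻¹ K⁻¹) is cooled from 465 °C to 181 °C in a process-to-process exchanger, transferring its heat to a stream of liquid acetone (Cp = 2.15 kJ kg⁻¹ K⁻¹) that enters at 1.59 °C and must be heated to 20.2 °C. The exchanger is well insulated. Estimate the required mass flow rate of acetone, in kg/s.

ṁ_c = 169 kg/s

Heat released by hot stream: Q = 15.6 × 1.53 × (465 − 181) = 6778.5 kJ/s
Energy balance on cold side (adiabatic exchanger): Q = ṁ_c·Cp_c·(T_c,out − T_c,in)
ṁ_c = 6778.5 / [2.15 × (20.2 − 1.59)] = 169.41 kg/s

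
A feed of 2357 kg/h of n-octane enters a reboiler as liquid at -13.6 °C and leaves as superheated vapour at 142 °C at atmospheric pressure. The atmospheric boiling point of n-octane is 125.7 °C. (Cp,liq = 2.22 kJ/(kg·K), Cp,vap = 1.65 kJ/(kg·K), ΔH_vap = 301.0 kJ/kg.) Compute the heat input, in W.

liquid -13.6→125.7 °C: 309.25 kJ/kg
vaporisation at 125.7 °C: 301 kJ/kg
vapour 125.7→142 °C: 26.895 kJ/kg
Δh = 309.25 + 301 + 26.895 = 637.14 kJ/kg
Q = ṁ·Δh = 2357 kg/h × 637.14 kJ/kg = 1.5017e+06 kJ/h
|Q| = 417.15 kW = 417150 W

Q = 417000 W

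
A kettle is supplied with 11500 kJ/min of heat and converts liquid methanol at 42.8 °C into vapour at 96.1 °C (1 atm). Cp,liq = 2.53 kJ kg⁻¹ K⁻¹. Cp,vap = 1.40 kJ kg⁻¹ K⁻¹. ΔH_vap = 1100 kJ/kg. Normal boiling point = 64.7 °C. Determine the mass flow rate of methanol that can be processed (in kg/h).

Δh = 2.53×(64.7−42.8) + 1100 + 1.40×(96.1−64.7) = 1199.4 kJ/kg
Q = 11500 kJ/min = 191.67 kJ/s = 690000 kJ/h
ṁ = Q/Δh = 690000 / 1199.4 = 575.3 kg/h

ṁ = 575 kg/h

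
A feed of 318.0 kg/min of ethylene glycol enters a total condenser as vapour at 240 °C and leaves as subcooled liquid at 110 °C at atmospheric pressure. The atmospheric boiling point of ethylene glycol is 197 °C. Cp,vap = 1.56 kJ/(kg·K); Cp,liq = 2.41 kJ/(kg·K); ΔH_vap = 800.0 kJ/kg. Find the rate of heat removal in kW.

vapour 240→197 °C: -67.08 kJ/kg
condensation at 197 °C: -800 kJ/kg
liquid 197→110 °C: -209.67 kJ/kg
Δh = -67.08 + -800 + -209.67 = -1076.8 kJ/kg
Q = ṁ·Δh = 318.0 kg/min × -1076.8 kJ/kg = -342410 kJ/min
|Q| = 5706.8 kW

Q_c = 5710 kW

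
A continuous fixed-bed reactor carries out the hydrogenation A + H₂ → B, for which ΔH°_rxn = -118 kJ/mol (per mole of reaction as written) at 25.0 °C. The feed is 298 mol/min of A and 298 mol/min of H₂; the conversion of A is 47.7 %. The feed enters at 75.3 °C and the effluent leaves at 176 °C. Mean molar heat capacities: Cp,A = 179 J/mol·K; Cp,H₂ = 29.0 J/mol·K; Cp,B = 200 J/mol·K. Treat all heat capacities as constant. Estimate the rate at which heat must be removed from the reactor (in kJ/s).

Extent of reaction ξ = 0.477 × 298 = 142.15 mol/min
Reaction term: ξ·ΔH°_rxn = 142.15 × -118 = -16773 kJ/min
Sensible, feed 75.3→25 °C: -3117.8 kJ/min
Outlet flows (mol/min): A 155.85, H₂ 155.85, B 142.15
Sensible, products 25→176 °C: 9187.9 kJ/min
Q = ΔH = -10703 kJ/min = -178.39 kW
Heat removed = 178.39 kJ/s

Q_out = 178 kJ/s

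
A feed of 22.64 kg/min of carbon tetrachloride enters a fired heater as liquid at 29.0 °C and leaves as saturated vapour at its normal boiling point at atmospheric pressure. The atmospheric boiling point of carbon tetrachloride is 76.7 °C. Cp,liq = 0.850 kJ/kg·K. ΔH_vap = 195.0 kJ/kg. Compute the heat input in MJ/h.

liquid 29.0→76.7 °C: 40.545 kJ/kg
vaporisation at 76.7 °C: 195 kJ/kg
Δh = 40.545 + 195 = 235.55 kJ/kg
Q = ṁ·Δh = 22.64 kg/min × 235.55 kJ/kg = 5332.7 kJ/min
|Q| = 88.879 kW = 319.96 MJ/h

Q = 320 MJ/h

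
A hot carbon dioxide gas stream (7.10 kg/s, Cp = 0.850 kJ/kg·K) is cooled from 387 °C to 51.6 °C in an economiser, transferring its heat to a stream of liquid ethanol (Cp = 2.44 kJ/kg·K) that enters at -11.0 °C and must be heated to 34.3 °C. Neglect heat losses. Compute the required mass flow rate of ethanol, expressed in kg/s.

Heat released by hot stream: Q = 7.10 × 0.850 × (387 − 51.6) = 2024.1 kJ/s
Energy balance on cold side (adiabatic exchanger): Q = ṁ_c·Cp_c·(T_c,out − T_c,in)
ṁ_c = 2024.1 / [2.44 × (34.3 − -11.0)] = 18.313 kg/s

ṁ_c = 18.3 kg/s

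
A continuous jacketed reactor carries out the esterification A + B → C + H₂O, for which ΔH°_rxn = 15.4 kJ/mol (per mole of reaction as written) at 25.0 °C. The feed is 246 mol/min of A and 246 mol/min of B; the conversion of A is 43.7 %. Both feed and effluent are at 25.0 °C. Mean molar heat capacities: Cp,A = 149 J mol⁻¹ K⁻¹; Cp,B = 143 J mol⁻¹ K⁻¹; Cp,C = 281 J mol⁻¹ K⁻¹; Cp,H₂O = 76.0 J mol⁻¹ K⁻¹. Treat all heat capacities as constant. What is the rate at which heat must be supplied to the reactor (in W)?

Extent of reaction ξ = 0.437 × 246 = 107.5 mol/min
Reaction term: ξ·ΔH°_rxn = 107.5 × 15.4 = 1655.5 kJ/min
Q = ΔH = 1655.5 kJ/min = 27.592 kW
Heat supplied = 27592 W

Q_in = 27600 W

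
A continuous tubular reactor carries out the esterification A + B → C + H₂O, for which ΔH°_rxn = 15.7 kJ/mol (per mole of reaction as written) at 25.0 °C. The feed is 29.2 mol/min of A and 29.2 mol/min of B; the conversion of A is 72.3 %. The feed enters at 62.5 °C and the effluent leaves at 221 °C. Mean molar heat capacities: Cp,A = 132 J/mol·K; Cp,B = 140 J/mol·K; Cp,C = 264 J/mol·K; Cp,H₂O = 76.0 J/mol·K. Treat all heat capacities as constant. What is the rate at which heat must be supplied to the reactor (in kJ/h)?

Q_in = 112000 kJ/h

Extent of reaction ξ = 0.723 × 29.2 = 21.112 mol/min
Reaction term: ξ·ΔH°_rxn = 21.112 × 15.7 = 331.45 kJ/min
Sensible, feed 62.5→25 °C: -297.84 kJ/min
Outlet flows (mol/min): A 8.0884, B 8.0884, C 21.112, H₂O 21.112
Sensible, products 25→221 °C: 1838.1 kJ/min
Q = ΔH = 1871.7 kJ/min = 31.195 kW
Heat supplied = 112300 kJ/h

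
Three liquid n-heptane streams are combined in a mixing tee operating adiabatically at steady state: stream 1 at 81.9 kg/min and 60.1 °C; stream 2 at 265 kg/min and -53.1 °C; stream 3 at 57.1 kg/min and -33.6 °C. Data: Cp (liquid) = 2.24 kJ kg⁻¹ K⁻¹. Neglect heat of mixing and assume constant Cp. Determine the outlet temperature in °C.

T_out = -27.4 °C

No heat crosses the boundary, so H_out = H_in.
Σ ṁᵢCp,ᵢTᵢ = 81.9×2.24×60.1 + 265×2.24×-53.1 + 57.1×2.24×-33.6 = -24792
Σ ṁᵢCp,ᵢ = 81.9×2.24 + 265×2.24 + 57.1×2.24 = 904.96
T_out = -24792 / 904.96 = -27.396 °C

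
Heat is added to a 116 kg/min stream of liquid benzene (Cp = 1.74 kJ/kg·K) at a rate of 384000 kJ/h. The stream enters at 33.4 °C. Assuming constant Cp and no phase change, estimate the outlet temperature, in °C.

T_out = 65.1 °C

Q = 384000 kJ/h = 6400 kJ/min
ΔT = Q/(ṁ·Cp) = 6400/(116×1.74) = 31.708 K
T_out = 33.4 + 31.708 = 65.108 °C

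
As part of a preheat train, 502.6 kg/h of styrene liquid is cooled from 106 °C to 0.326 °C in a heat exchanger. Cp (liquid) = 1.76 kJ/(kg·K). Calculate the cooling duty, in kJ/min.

Q_c = 1560 kJ/min

Q = ṁ·Cp·ΔT = 502.6 × 1.76 × (0.326 − 106) = -93477 kJ/h
Converting: 93477 / 3600 s = 25.966 kW
Cooling duty = 1557.9 kJ/min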